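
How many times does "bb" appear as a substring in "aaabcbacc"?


Searching for "bb" in "aaabcbacc"
Scanning each position:
  Position 0: "aa" => no
  Position 1: "aa" => no
  Position 2: "ab" => no
  Position 3: "bc" => no
  Position 4: "cb" => no
  Position 5: "ba" => no
  Position 6: "ac" => no
  Position 7: "cc" => no
Total occurrences: 0

0


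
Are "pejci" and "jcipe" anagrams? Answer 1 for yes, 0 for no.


Strings: "pejci", "jcipe"
Sorted first:  ceijp
Sorted second: ceijp
Sorted forms match => anagrams

1


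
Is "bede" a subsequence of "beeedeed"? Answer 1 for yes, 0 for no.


Check if "bede" is a subsequence of "beeedeed"
Greedy scan:
  Position 0 ('b'): matches sub[0] = 'b'
  Position 1 ('e'): matches sub[1] = 'e'
  Position 2 ('e'): no match needed
  Position 3 ('e'): no match needed
  Position 4 ('d'): matches sub[2] = 'd'
  Position 5 ('e'): matches sub[3] = 'e'
  Position 6 ('e'): no match needed
  Position 7 ('d'): no match needed
All 4 characters matched => is a subsequence

1


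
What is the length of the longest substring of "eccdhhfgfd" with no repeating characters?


Input: "eccdhhfgfd"
Sliding window (track last position of each char):
  Position 0 ('e'): window [0,0] length 1 -- new best
  Position 1 ('c'): window [0,1] length 2 -- new best
  Position 2 ('c'): repeat (last at 1), move window start to 2
  Position 2 ('c'): window [2,2] length 1
  Position 3 ('d'): window [2,3] length 2
  Position 4 ('h'): window [2,4] length 3 -- new best
  Position 5 ('h'): repeat (last at 4), move window start to 5
  Position 5 ('h'): window [5,5] length 1
  Position 6 ('f'): window [5,6] length 2
  Position 7 ('g'): window [5,7] length 3
  Position 8 ('f'): repeat (last at 6), move window start to 7
  Position 8 ('f'): window [7,8] length 2
  Position 9 ('d'): window [7,9] length 3
Longest substring with no repeats: "cdh" with length 3

3


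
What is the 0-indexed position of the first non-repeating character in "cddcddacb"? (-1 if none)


Input: cddcddacb
Character frequencies:
  'a': 1
  'b': 1
  'c': 3
  'd': 4
Scanning left to right for freq == 1:
  Position 0 ('c'): freq=3, skip
  Position 1 ('d'): freq=4, skip
  Position 2 ('d'): freq=4, skip
  Position 3 ('c'): freq=3, skip
  Position 4 ('d'): freq=4, skip
  Position 5 ('d'): freq=4, skip
  Position 6 ('a'): unique! => answer = 6

6


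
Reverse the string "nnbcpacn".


Input: nnbcpacn
Reading characters right to left:
  Position 7: 'n'
  Position 6: 'c'
  Position 5: 'a'
  Position 4: 'p'
  Position 3: 'c'
  Position 2: 'b'
  Position 1: 'n'
  Position 0: 'n'
Reversed: ncapcbnn

ncapcbnn


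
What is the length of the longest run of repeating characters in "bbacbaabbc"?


Input: "bbacbaabbc"
Scanning for longest run:
  Position 1 ('b'): continues run of 'b', length=2
  Position 2 ('a'): new char, reset run to 1
  Position 3 ('c'): new char, reset run to 1
  Position 4 ('b'): new char, reset run to 1
  Position 5 ('a'): new char, reset run to 1
  Position 6 ('a'): continues run of 'a', length=2
  Position 7 ('b'): new char, reset run to 1
  Position 8 ('b'): continues run of 'b', length=2
  Position 9 ('c'): new char, reset run to 1
Longest run: 'b' with length 2

2


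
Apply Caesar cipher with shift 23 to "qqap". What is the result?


Caesar cipher: shift "qqap" by 23
  'q' (pos 16) + 23 = pos 13 = 'n'
  'q' (pos 16) + 23 = pos 13 = 'n'
  'a' (pos 0) + 23 = pos 23 = 'x'
  'p' (pos 15) + 23 = pos 12 = 'm'
Result: nnxm

nnxm


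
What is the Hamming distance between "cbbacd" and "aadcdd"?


Comparing "cbbacd" and "aadcdd" position by position:
  Position 0: 'c' vs 'a' => differ
  Position 1: 'b' vs 'a' => differ
  Position 2: 'b' vs 'd' => differ
  Position 3: 'a' vs 'c' => differ
  Position 4: 'c' vs 'd' => differ
  Position 5: 'd' vs 'd' => same
Total differences (Hamming distance): 5

5


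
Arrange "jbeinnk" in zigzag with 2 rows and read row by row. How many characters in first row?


Zigzag "jbeinnk" into 2 rows:
Placing characters:
  'j' => row 0
  'b' => row 1
  'e' => row 0
  'i' => row 1
  'n' => row 0
  'n' => row 1
  'k' => row 0
Rows:
  Row 0: "jenk"
  Row 1: "bin"
First row length: 4

4


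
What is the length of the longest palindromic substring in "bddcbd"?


Input: "bddcbd"
Checking substrings for palindromes:
  [1:3] "dd" (len 2) => palindrome
Longest palindromic substring: "dd" with length 2

2


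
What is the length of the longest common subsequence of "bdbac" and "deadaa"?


LCS of "bdbac" and "deadaa"
DP table:
           d    e    a    d    a    a
      0    0    0    0    0    0    0
  b   0    0    0    0    0    0    0
  d   0    1    1    1    1    1    1
  b   0    1    1    1    1    1    1
  a   0    1    1    2    2    2    2
  c   0    1    1    2    2    2    2
LCS length = dp[5][6] = 2

2


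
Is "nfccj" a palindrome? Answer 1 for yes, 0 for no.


Input: nfccj
Reversed: jccfn
  Compare pos 0 ('n') with pos 4 ('j'): MISMATCH
  Compare pos 1 ('f') with pos 3 ('c'): MISMATCH
Result: not a palindrome

0


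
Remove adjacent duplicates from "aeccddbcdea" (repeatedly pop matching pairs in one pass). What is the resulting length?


Input: aeccddbcdea
Stack-based adjacent duplicate removal:
  Read 'a': push. Stack: a
  Read 'e': push. Stack: ae
  Read 'c': push. Stack: aec
  Read 'c': matches stack top 'c' => pop. Stack: ae
  Read 'd': push. Stack: aed
  Read 'd': matches stack top 'd' => pop. Stack: ae
  Read 'b': push. Stack: aeb
  Read 'c': push. Stack: aebc
  Read 'd': push. Stack: aebcd
  Read 'e': push. Stack: aebcde
  Read 'a': push. Stack: aebcdea
Final stack: "aebcdea" (length 7)

7


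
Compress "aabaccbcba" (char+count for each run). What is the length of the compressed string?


Input: aabaccbcba
Runs:
  'a' x 2 => "a2"
  'b' x 1 => "b1"
  'a' x 1 => "a1"
  'c' x 2 => "c2"
  'b' x 1 => "b1"
  'c' x 1 => "c1"
  'b' x 1 => "b1"
  'a' x 1 => "a1"
Compressed: "a2b1a1c2b1c1b1a1"
Compressed length: 16

16


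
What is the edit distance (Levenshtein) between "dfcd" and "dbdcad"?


Computing edit distance: "dfcd" -> "dbdcad"
DP table:
           d    b    d    c    a    d
      0    1    2    3    4    5    6
  d   1    0    1    2    3    4    5
  f   2    1    1    2    3    4    5
  c   3    2    2    2    2    3    4
  d   4    3    3    2    3    3    3
Edit distance = dp[4][6] = 3

3


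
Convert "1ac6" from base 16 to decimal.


Input: "1ac6" in base 16
Positional expansion:
  Digit '1' (value 1) x 16^3 = 4096
  Digit 'a' (value 10) x 16^2 = 2560
  Digit 'c' (value 12) x 16^1 = 192
  Digit '6' (value 6) x 16^0 = 6
Sum = 6854

6854


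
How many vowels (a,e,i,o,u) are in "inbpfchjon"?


Input: inbpfchjon
Checking each character:
  'i' at position 0: vowel (running total: 1)
  'n' at position 1: consonant
  'b' at position 2: consonant
  'p' at position 3: consonant
  'f' at position 4: consonant
  'c' at position 5: consonant
  'h' at position 6: consonant
  'j' at position 7: consonant
  'o' at position 8: vowel (running total: 2)
  'n' at position 9: consonant
Total vowels: 2

2


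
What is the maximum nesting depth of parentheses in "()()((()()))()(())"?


Input: "()()((()()))()(())"
Tracking depth:
  Position 0 '(': depth becomes 1
  Position 1 ')': depth becomes 0
  Position 2 '(': depth becomes 1
  Position 3 ')': depth becomes 0
  Position 4 '(': depth becomes 1
  Position 5 '(': depth becomes 2
  Position 6 '(': depth becomes 3
  Position 7 ')': depth becomes 2
  Position 8 '(': depth becomes 3
  Position 9 ')': depth becomes 2
  Position 10 ')': depth becomes 1
  Position 11 ')': depth becomes 0
  Position 12 '(': depth becomes 1
  Position 13 ')': depth becomes 0
  Position 14 '(': depth becomes 1
  Position 15 '(': depth becomes 2
  Position 16 ')': depth becomes 1
  Position 17 ')': depth becomes 0
Maximum depth reached: 3

3


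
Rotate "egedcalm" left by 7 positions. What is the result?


Input: "egedcalm", rotate left by 7
First 7 characters: "egedcal"
Remaining characters: "m"
Concatenate remaining + first: "m" + "egedcal" = "megedcal"

megedcal


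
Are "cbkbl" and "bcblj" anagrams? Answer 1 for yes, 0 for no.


Strings: "cbkbl", "bcblj"
Sorted first:  bbckl
Sorted second: bbcjl
Differ at position 3: 'k' vs 'j' => not anagrams

0


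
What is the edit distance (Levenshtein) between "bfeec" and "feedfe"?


Computing edit distance: "bfeec" -> "feedfe"
DP table:
           f    e    e    d    f    e
      0    1    2    3    4    5    6
  b   1    1    2    3    4    5    6
  f   2    1    2    3    4    4    5
  e   3    2    1    2    3    4    4
  e   4    3    2    1    2    3    4
  c   5    4    3    2    2    3    4
Edit distance = dp[5][6] = 4

4


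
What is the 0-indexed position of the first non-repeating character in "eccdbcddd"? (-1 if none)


Input: eccdbcddd
Character frequencies:
  'b': 1
  'c': 3
  'd': 4
  'e': 1
Scanning left to right for freq == 1:
  Position 0 ('e'): unique! => answer = 0

0


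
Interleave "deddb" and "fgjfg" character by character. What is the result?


Interleaving "deddb" and "fgjfg":
  Position 0: 'd' from first, 'f' from second => "df"
  Position 1: 'e' from first, 'g' from second => "eg"
  Position 2: 'd' from first, 'j' from second => "dj"
  Position 3: 'd' from first, 'f' from second => "df"
  Position 4: 'b' from first, 'g' from second => "bg"
Result: dfegdjdfbg

dfegdjdfbg


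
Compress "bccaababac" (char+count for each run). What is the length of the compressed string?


Input: bccaababac
Runs:
  'b' x 1 => "b1"
  'c' x 2 => "c2"
  'a' x 2 => "a2"
  'b' x 1 => "b1"
  'a' x 1 => "a1"
  'b' x 1 => "b1"
  'a' x 1 => "a1"
  'c' x 1 => "c1"
Compressed: "b1c2a2b1a1b1a1c1"
Compressed length: 16

16


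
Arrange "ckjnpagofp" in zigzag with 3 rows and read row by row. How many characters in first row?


Zigzag "ckjnpagofp" into 3 rows:
Placing characters:
  'c' => row 0
  'k' => row 1
  'j' => row 2
  'n' => row 1
  'p' => row 0
  'a' => row 1
  'g' => row 2
  'o' => row 1
  'f' => row 0
  'p' => row 1
Rows:
  Row 0: "cpf"
  Row 1: "knaop"
  Row 2: "jg"
First row length: 3

3


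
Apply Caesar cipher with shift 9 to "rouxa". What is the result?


Caesar cipher: shift "rouxa" by 9
  'r' (pos 17) + 9 = pos 0 = 'a'
  'o' (pos 14) + 9 = pos 23 = 'x'
  'u' (pos 20) + 9 = pos 3 = 'd'
  'x' (pos 23) + 9 = pos 6 = 'g'
  'a' (pos 0) + 9 = pos 9 = 'j'
Result: axdgj

axdgj


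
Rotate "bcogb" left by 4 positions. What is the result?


Input: "bcogb", rotate left by 4
First 4 characters: "bcog"
Remaining characters: "b"
Concatenate remaining + first: "b" + "bcog" = "bbcog"

bbcog


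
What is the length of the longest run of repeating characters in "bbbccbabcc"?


Input: "bbbccbabcc"
Scanning for longest run:
  Position 1 ('b'): continues run of 'b', length=2
  Position 2 ('b'): continues run of 'b', length=3
  Position 3 ('c'): new char, reset run to 1
  Position 4 ('c'): continues run of 'c', length=2
  Position 5 ('b'): new char, reset run to 1
  Position 6 ('a'): new char, reset run to 1
  Position 7 ('b'): new char, reset run to 1
  Position 8 ('c'): new char, reset run to 1
  Position 9 ('c'): continues run of 'c', length=2
Longest run: 'b' with length 3

3


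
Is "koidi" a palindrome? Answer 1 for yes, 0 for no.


Input: koidi
Reversed: idiok
  Compare pos 0 ('k') with pos 4 ('i'): MISMATCH
  Compare pos 1 ('o') with pos 3 ('d'): MISMATCH
Result: not a palindrome

0


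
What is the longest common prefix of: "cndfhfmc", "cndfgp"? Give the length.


Words: cndfhfmc, cndfgp
  Position 0: all 'c' => match
  Position 1: all 'n' => match
  Position 2: all 'd' => match
  Position 3: all 'f' => match
  Position 4: ('h', 'g') => mismatch, stop
LCP = "cndf" (length 4)

4


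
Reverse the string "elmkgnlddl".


Input: elmkgnlddl
Reading characters right to left:
  Position 9: 'l'
  Position 8: 'd'
  Position 7: 'd'
  Position 6: 'l'
  Position 5: 'n'
  Position 4: 'g'
  Position 3: 'k'
  Position 2: 'm'
  Position 1: 'l'
  Position 0: 'e'
Reversed: lddlngkmle

lddlngkmle


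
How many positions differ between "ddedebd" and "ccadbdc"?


Comparing "ddedebd" and "ccadbdc" position by position:
  Position 0: 'd' vs 'c' => DIFFER
  Position 1: 'd' vs 'c' => DIFFER
  Position 2: 'e' vs 'a' => DIFFER
  Position 3: 'd' vs 'd' => same
  Position 4: 'e' vs 'b' => DIFFER
  Position 5: 'b' vs 'd' => DIFFER
  Position 6: 'd' vs 'c' => DIFFER
Positions that differ: 6

6


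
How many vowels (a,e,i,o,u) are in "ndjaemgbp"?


Input: ndjaemgbp
Checking each character:
  'n' at position 0: consonant
  'd' at position 1: consonant
  'j' at position 2: consonant
  'a' at position 3: vowel (running total: 1)
  'e' at position 4: vowel (running total: 2)
  'm' at position 5: consonant
  'g' at position 6: consonant
  'b' at position 7: consonant
  'p' at position 8: consonant
Total vowels: 2

2


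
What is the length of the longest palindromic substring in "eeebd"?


Input: "eeebd"
Checking substrings for palindromes:
  [0:3] "eee" (len 3) => palindrome
  [0:2] "ee" (len 2) => palindrome
  [1:3] "ee" (len 2) => palindrome
Longest palindromic substring: "eee" with length 3

3


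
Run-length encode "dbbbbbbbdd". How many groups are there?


Input: dbbbbbbbdd
Scanning for consecutive runs:
  Group 1: 'd' x 1 (positions 0-0)
  Group 2: 'b' x 7 (positions 1-7)
  Group 3: 'd' x 2 (positions 8-9)
Total groups: 3

3


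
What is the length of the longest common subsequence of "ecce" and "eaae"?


LCS of "ecce" and "eaae"
DP table:
           e    a    a    e
      0    0    0    0    0
  e   0    1    1    1    1
  c   0    1    1    1    1
  c   0    1    1    1    1
  e   0    1    1    1    2
LCS length = dp[4][4] = 2

2


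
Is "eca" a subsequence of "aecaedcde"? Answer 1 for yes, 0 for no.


Check if "eca" is a subsequence of "aecaedcde"
Greedy scan:
  Position 0 ('a'): no match needed
  Position 1 ('e'): matches sub[0] = 'e'
  Position 2 ('c'): matches sub[1] = 'c'
  Position 3 ('a'): matches sub[2] = 'a'
  Position 4 ('e'): no match needed
  Position 5 ('d'): no match needed
  Position 6 ('c'): no match needed
  Position 7 ('d'): no match needed
  Position 8 ('e'): no match needed
All 3 characters matched => is a subsequence

1


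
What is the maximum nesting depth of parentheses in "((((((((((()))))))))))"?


Input: "((((((((((()))))))))))"
Tracking depth:
  Position 0 '(': depth becomes 1
  Position 1 '(': depth becomes 2
  Position 2 '(': depth becomes 3
  Position 3 '(': depth becomes 4
  Position 4 '(': depth becomes 5
  Position 5 '(': depth becomes 6
  Position 6 '(': depth becomes 7
  Position 7 '(': depth becomes 8
  Position 8 '(': depth becomes 9
  Position 9 '(': depth becomes 10
  Position 10 '(': depth becomes 11
  Position 11 ')': depth becomes 10
  Position 12 ')': depth becomes 9
  Position 13 ')': depth becomes 8
  Position 14 ')': depth becomes 7
  Position 15 ')': depth becomes 6
  Position 16 ')': depth becomes 5
  Position 17 ')': depth becomes 4
  Position 18 ')': depth becomes 3
  Position 19 ')': depth becomes 2
  Position 20 ')': depth becomes 1
  Position 21 ')': depth becomes 0
Maximum depth reached: 11

11


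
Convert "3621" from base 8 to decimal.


Input: "3621" in base 8
Positional expansion:
  Digit '3' (value 3) x 8^3 = 1536
  Digit '6' (value 6) x 8^2 = 384
  Digit '2' (value 2) x 8^1 = 16
  Digit '1' (value 1) x 8^0 = 1
Sum = 1937

1937


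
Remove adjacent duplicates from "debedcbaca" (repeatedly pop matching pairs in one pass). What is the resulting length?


Input: debedcbaca
Stack-based adjacent duplicate removal:
  Read 'd': push. Stack: d
  Read 'e': push. Stack: de
  Read 'b': push. Stack: deb
  Read 'e': push. Stack: debe
  Read 'd': push. Stack: debed
  Read 'c': push. Stack: debedc
  Read 'b': push. Stack: debedcb
  Read 'a': push. Stack: debedcba
  Read 'c': push. Stack: debedcbac
  Read 'a': push. Stack: debedcbaca
Final stack: "debedcbaca" (length 10)

10


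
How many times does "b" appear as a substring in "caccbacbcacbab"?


Searching for "b" in "caccbacbcacbab"
Scanning each position:
  Position 0: "c" => no
  Position 1: "a" => no
  Position 2: "c" => no
  Position 3: "c" => no
  Position 4: "b" => MATCH
  Position 5: "a" => no
  Position 6: "c" => no
  Position 7: "b" => MATCH
  Position 8: "c" => no
  Position 9: "a" => no
  Position 10: "c" => no
  Position 11: "b" => MATCH
  Position 12: "a" => no
  Position 13: "b" => MATCH
Total occurrences: 4

4


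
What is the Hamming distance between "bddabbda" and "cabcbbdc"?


Comparing "bddabbda" and "cabcbbdc" position by position:
  Position 0: 'b' vs 'c' => differ
  Position 1: 'd' vs 'a' => differ
  Position 2: 'd' vs 'b' => differ
  Position 3: 'a' vs 'c' => differ
  Position 4: 'b' vs 'b' => same
  Position 5: 'b' vs 'b' => same
  Position 6: 'd' vs 'd' => same
  Position 7: 'a' vs 'c' => differ
Total differences (Hamming distance): 5

5


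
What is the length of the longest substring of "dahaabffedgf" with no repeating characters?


Input: "dahaabffedgf"
Sliding window (track last position of each char):
  Position 0 ('d'): window [0,0] length 1 -- new best
  Position 1 ('a'): window [0,1] length 2 -- new best
  Position 2 ('h'): window [0,2] length 3 -- new best
  Position 3 ('a'): repeat (last at 1), move window start to 2
  Position 3 ('a'): window [2,3] length 2
  Position 4 ('a'): repeat (last at 3), move window start to 4
  Position 4 ('a'): window [4,4] length 1
  Position 5 ('b'): window [4,5] length 2
  Position 6 ('f'): window [4,6] length 3
  Position 7 ('f'): repeat (last at 6), move window start to 7
  Position 7 ('f'): window [7,7] length 1
  Position 8 ('e'): window [7,8] length 2
  Position 9 ('d'): window [7,9] length 3
  Position 10 ('g'): window [7,10] length 4 -- new best
  Position 11 ('f'): repeat (last at 7), move window start to 8
  Position 11 ('f'): window [8,11] length 4
Longest substring with no repeats: "fedg" with length 4

4


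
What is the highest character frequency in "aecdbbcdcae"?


Input: aecdbbcdcae
Character counts:
  'a': 2
  'b': 2
  'c': 3
  'd': 2
  'e': 2
Maximum frequency: 3

3


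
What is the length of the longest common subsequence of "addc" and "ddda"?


LCS of "addc" and "ddda"
DP table:
           d    d    d    a
      0    0    0    0    0
  a   0    0    0    0    1
  d   0    1    1    1    1
  d   0    1    2    2    2
  c   0    1    2    2    2
LCS length = dp[4][4] = 2

2


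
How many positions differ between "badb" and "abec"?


Comparing "badb" and "abec" position by position:
  Position 0: 'b' vs 'a' => DIFFER
  Position 1: 'a' vs 'b' => DIFFER
  Position 2: 'd' vs 'e' => DIFFER
  Position 3: 'b' vs 'c' => DIFFER
Positions that differ: 4

4


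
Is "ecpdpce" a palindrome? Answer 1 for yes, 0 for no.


Input: ecpdpce
Reversed: ecpdpce
  Compare pos 0 ('e') with pos 6 ('e'): match
  Compare pos 1 ('c') with pos 5 ('c'): match
  Compare pos 2 ('p') with pos 4 ('p'): match
Result: palindrome

1


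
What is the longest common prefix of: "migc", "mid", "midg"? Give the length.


Words: migc, mid, midg
  Position 0: all 'm' => match
  Position 1: all 'i' => match
  Position 2: ('g', 'd', 'd') => mismatch, stop
LCP = "mi" (length 2)

2


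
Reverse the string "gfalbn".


Input: gfalbn
Reading characters right to left:
  Position 5: 'n'
  Position 4: 'b'
  Position 3: 'l'
  Position 2: 'a'
  Position 1: 'f'
  Position 0: 'g'
Reversed: nblafg

nblafg


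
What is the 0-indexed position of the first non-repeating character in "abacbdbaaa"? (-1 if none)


Input: abacbdbaaa
Character frequencies:
  'a': 5
  'b': 3
  'c': 1
  'd': 1
Scanning left to right for freq == 1:
  Position 0 ('a'): freq=5, skip
  Position 1 ('b'): freq=3, skip
  Position 2 ('a'): freq=5, skip
  Position 3 ('c'): unique! => answer = 3

3


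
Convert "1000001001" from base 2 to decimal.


Input: "1000001001" in base 2
Positional expansion:
  Digit '1' (value 1) x 2^9 = 512
  Digit '0' (value 0) x 2^8 = 0
  Digit '0' (value 0) x 2^7 = 0
  Digit '0' (value 0) x 2^6 = 0
  Digit '0' (value 0) x 2^5 = 0
  Digit '0' (value 0) x 2^4 = 0
  Digit '1' (value 1) x 2^3 = 8
  Digit '0' (value 0) x 2^2 = 0
  Digit '0' (value 0) x 2^1 = 0
  Digit '1' (value 1) x 2^0 = 1
Sum = 521

521


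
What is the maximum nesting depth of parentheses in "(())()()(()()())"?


Input: "(())()()(()()())"
Tracking depth:
  Position 0 '(': depth becomes 1
  Position 1 '(': depth becomes 2
  Position 2 ')': depth becomes 1
  Position 3 ')': depth becomes 0
  Position 4 '(': depth becomes 1
  Position 5 ')': depth becomes 0
  Position 6 '(': depth becomes 1
  Position 7 ')': depth becomes 0
  Position 8 '(': depth becomes 1
  Position 9 '(': depth becomes 2
  Position 10 ')': depth becomes 1
  Position 11 '(': depth becomes 2
  Position 12 ')': depth becomes 1
  Position 13 '(': depth becomes 2
  Position 14 ')': depth becomes 1
  Position 15 ')': depth becomes 0
Maximum depth reached: 2

2


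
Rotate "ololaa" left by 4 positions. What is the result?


Input: "ololaa", rotate left by 4
First 4 characters: "olol"
Remaining characters: "aa"
Concatenate remaining + first: "aa" + "olol" = "aaolol"

aaolol


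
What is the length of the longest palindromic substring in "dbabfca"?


Input: "dbabfca"
Checking substrings for palindromes:
  [1:4] "bab" (len 3) => palindrome
Longest palindromic substring: "bab" with length 3

3


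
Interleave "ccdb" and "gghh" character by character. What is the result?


Interleaving "ccdb" and "gghh":
  Position 0: 'c' from first, 'g' from second => "cg"
  Position 1: 'c' from first, 'g' from second => "cg"
  Position 2: 'd' from first, 'h' from second => "dh"
  Position 3: 'b' from first, 'h' from second => "bh"
Result: cgcgdhbh

cgcgdhbh


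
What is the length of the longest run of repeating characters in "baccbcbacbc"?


Input: "baccbcbacbc"
Scanning for longest run:
  Position 1 ('a'): new char, reset run to 1
  Position 2 ('c'): new char, reset run to 1
  Position 3 ('c'): continues run of 'c', length=2
  Position 4 ('b'): new char, reset run to 1
  Position 5 ('c'): new char, reset run to 1
  Position 6 ('b'): new char, reset run to 1
  Position 7 ('a'): new char, reset run to 1
  Position 8 ('c'): new char, reset run to 1
  Position 9 ('b'): new char, reset run to 1
  Position 10 ('c'): new char, reset run to 1
Longest run: 'c' with length 2

2


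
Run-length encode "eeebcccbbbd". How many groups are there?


Input: eeebcccbbbd
Scanning for consecutive runs:
  Group 1: 'e' x 3 (positions 0-2)
  Group 2: 'b' x 1 (positions 3-3)
  Group 3: 'c' x 3 (positions 4-6)
  Group 4: 'b' x 3 (positions 7-9)
  Group 5: 'd' x 1 (positions 10-10)
Total groups: 5

5


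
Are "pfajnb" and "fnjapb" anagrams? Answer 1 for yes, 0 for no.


Strings: "pfajnb", "fnjapb"
Sorted first:  abfjnp
Sorted second: abfjnp
Sorted forms match => anagrams

1


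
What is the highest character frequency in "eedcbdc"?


Input: eedcbdc
Character counts:
  'b': 1
  'c': 2
  'd': 2
  'e': 2
Maximum frequency: 2

2


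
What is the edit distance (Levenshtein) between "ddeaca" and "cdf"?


Computing edit distance: "ddeaca" -> "cdf"
DP table:
           c    d    f
      0    1    2    3
  d   1    1    1    2
  d   2    2    1    2
  e   3    3    2    2
  a   4    4    3    3
  c   5    4    4    4
  a   6    5    5    5
Edit distance = dp[6][3] = 5

5


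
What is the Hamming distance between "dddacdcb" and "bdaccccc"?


Comparing "dddacdcb" and "bdaccccc" position by position:
  Position 0: 'd' vs 'b' => differ
  Position 1: 'd' vs 'd' => same
  Position 2: 'd' vs 'a' => differ
  Position 3: 'a' vs 'c' => differ
  Position 4: 'c' vs 'c' => same
  Position 5: 'd' vs 'c' => differ
  Position 6: 'c' vs 'c' => same
  Position 7: 'b' vs 'c' => differ
Total differences (Hamming distance): 5

5


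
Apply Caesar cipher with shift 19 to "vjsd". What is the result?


Caesar cipher: shift "vjsd" by 19
  'v' (pos 21) + 19 = pos 14 = 'o'
  'j' (pos 9) + 19 = pos 2 = 'c'
  's' (pos 18) + 19 = pos 11 = 'l'
  'd' (pos 3) + 19 = pos 22 = 'w'
Result: oclw

oclw


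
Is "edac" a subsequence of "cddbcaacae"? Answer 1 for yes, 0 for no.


Check if "edac" is a subsequence of "cddbcaacae"
Greedy scan:
  Position 0 ('c'): no match needed
  Position 1 ('d'): no match needed
  Position 2 ('d'): no match needed
  Position 3 ('b'): no match needed
  Position 4 ('c'): no match needed
  Position 5 ('a'): no match needed
  Position 6 ('a'): no match needed
  Position 7 ('c'): no match needed
  Position 8 ('a'): no match needed
  Position 9 ('e'): matches sub[0] = 'e'
Only matched 1/4 characters => not a subsequence

0


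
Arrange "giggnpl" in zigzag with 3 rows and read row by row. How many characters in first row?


Zigzag "giggnpl" into 3 rows:
Placing characters:
  'g' => row 0
  'i' => row 1
  'g' => row 2
  'g' => row 1
  'n' => row 0
  'p' => row 1
  'l' => row 2
Rows:
  Row 0: "gn"
  Row 1: "igp"
  Row 2: "gl"
First row length: 2

2


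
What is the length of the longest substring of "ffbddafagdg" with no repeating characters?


Input: "ffbddafagdg"
Sliding window (track last position of each char):
  Position 0 ('f'): window [0,0] length 1 -- new best
  Position 1 ('f'): repeat (last at 0), move window start to 1
  Position 1 ('f'): window [1,1] length 1
  Position 2 ('b'): window [1,2] length 2 -- new best
  Position 3 ('d'): window [1,3] length 3 -- new best
  Position 4 ('d'): repeat (last at 3), move window start to 4
  Position 4 ('d'): window [4,4] length 1
  Position 5 ('a'): window [4,5] length 2
  Position 6 ('f'): window [4,6] length 3
  Position 7 ('a'): repeat (last at 5), move window start to 6
  Position 7 ('a'): window [6,7] length 2
  Position 8 ('g'): window [6,8] length 3
  Position 9 ('d'): window [6,9] length 4 -- new best
  Position 10 ('g'): repeat (last at 8), move window start to 9
  Position 10 ('g'): window [9,10] length 2
Longest substring with no repeats: "fagd" with length 4

4


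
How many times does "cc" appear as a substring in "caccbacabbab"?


Searching for "cc" in "caccbacabbab"
Scanning each position:
  Position 0: "ca" => no
  Position 1: "ac" => no
  Position 2: "cc" => MATCH
  Position 3: "cb" => no
  Position 4: "ba" => no
  Position 5: "ac" => no
  Position 6: "ca" => no
  Position 7: "ab" => no
  Position 8: "bb" => no
  Position 9: "ba" => no
  Position 10: "ab" => no
Total occurrences: 1

1


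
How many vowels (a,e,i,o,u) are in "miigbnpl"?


Input: miigbnpl
Checking each character:
  'm' at position 0: consonant
  'i' at position 1: vowel (running total: 1)
  'i' at position 2: vowel (running total: 2)
  'g' at position 3: consonant
  'b' at position 4: consonant
  'n' at position 5: consonant
  'p' at position 6: consonant
  'l' at position 7: consonant
Total vowels: 2

2


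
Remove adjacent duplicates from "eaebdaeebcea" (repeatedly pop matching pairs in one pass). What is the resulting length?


Input: eaebdaeebcea
Stack-based adjacent duplicate removal:
  Read 'e': push. Stack: e
  Read 'a': push. Stack: ea
  Read 'e': push. Stack: eae
  Read 'b': push. Stack: eaeb
  Read 'd': push. Stack: eaebd
  Read 'a': push. Stack: eaebda
  Read 'e': push. Stack: eaebdae
  Read 'e': matches stack top 'e' => pop. Stack: eaebda
  Read 'b': push. Stack: eaebdab
  Read 'c': push. Stack: eaebdabc
  Read 'e': push. Stack: eaebdabce
  Read 'a': push. Stack: eaebdabcea
Final stack: "eaebdabcea" (length 10)

10


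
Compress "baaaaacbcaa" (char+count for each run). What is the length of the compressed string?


Input: baaaaacbcaa
Runs:
  'b' x 1 => "b1"
  'a' x 5 => "a5"
  'c' x 1 => "c1"
  'b' x 1 => "b1"
  'c' x 1 => "c1"
  'a' x 2 => "a2"
Compressed: "b1a5c1b1c1a2"
Compressed length: 12

12


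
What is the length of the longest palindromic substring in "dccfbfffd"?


Input: "dccfbfffd"
Checking substrings for palindromes:
  [3:6] "fbf" (len 3) => palindrome
  [5:8] "fff" (len 3) => palindrome
  [1:3] "cc" (len 2) => palindrome
  [5:7] "ff" (len 2) => palindrome
  [6:8] "ff" (len 2) => palindrome
Longest palindromic substring: "fbf" with length 3

3


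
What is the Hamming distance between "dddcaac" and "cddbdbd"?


Comparing "dddcaac" and "cddbdbd" position by position:
  Position 0: 'd' vs 'c' => differ
  Position 1: 'd' vs 'd' => same
  Position 2: 'd' vs 'd' => same
  Position 3: 'c' vs 'b' => differ
  Position 4: 'a' vs 'd' => differ
  Position 5: 'a' vs 'b' => differ
  Position 6: 'c' vs 'd' => differ
Total differences (Hamming distance): 5

5


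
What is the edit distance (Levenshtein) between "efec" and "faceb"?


Computing edit distance: "efec" -> "faceb"
DP table:
           f    a    c    e    b
      0    1    2    3    4    5
  e   1    1    2    3    3    4
  f   2    1    2    3    4    4
  e   3    2    2    3    3    4
  c   4    3    3    2    3    4
Edit distance = dp[4][5] = 4

4


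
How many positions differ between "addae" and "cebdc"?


Comparing "addae" and "cebdc" position by position:
  Position 0: 'a' vs 'c' => DIFFER
  Position 1: 'd' vs 'e' => DIFFER
  Position 2: 'd' vs 'b' => DIFFER
  Position 3: 'a' vs 'd' => DIFFER
  Position 4: 'e' vs 'c' => DIFFER
Positions that differ: 5

5


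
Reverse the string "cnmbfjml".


Input: cnmbfjml
Reading characters right to left:
  Position 7: 'l'
  Position 6: 'm'
  Position 5: 'j'
  Position 4: 'f'
  Position 3: 'b'
  Position 2: 'm'
  Position 1: 'n'
  Position 0: 'c'
Reversed: lmjfbmnc

lmjfbmnc


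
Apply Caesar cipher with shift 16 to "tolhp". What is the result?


Caesar cipher: shift "tolhp" by 16
  't' (pos 19) + 16 = pos 9 = 'j'
  'o' (pos 14) + 16 = pos 4 = 'e'
  'l' (pos 11) + 16 = pos 1 = 'b'
  'h' (pos 7) + 16 = pos 23 = 'x'
  'p' (pos 15) + 16 = pos 5 = 'f'
Result: jebxf

jebxf


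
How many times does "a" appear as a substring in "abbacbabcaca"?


Searching for "a" in "abbacbabcaca"
Scanning each position:
  Position 0: "a" => MATCH
  Position 1: "b" => no
  Position 2: "b" => no
  Position 3: "a" => MATCH
  Position 4: "c" => no
  Position 5: "b" => no
  Position 6: "a" => MATCH
  Position 7: "b" => no
  Position 8: "c" => no
  Position 9: "a" => MATCH
  Position 10: "c" => no
  Position 11: "a" => MATCH
Total occurrences: 5

5


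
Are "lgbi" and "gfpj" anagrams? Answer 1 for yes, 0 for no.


Strings: "lgbi", "gfpj"
Sorted first:  bgil
Sorted second: fgjp
Differ at position 0: 'b' vs 'f' => not anagrams

0


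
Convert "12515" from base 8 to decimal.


Input: "12515" in base 8
Positional expansion:
  Digit '1' (value 1) x 8^4 = 4096
  Digit '2' (value 2) x 8^3 = 1024
  Digit '5' (value 5) x 8^2 = 320
  Digit '1' (value 1) x 8^1 = 8
  Digit '5' (value 5) x 8^0 = 5
Sum = 5453

5453


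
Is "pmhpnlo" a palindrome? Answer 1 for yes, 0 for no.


Input: pmhpnlo
Reversed: olnphmp
  Compare pos 0 ('p') with pos 6 ('o'): MISMATCH
  Compare pos 1 ('m') with pos 5 ('l'): MISMATCH
  Compare pos 2 ('h') with pos 4 ('n'): MISMATCH
Result: not a palindrome

0


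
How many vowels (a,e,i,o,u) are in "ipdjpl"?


Input: ipdjpl
Checking each character:
  'i' at position 0: vowel (running total: 1)
  'p' at position 1: consonant
  'd' at position 2: consonant
  'j' at position 3: consonant
  'p' at position 4: consonant
  'l' at position 5: consonant
Total vowels: 1

1


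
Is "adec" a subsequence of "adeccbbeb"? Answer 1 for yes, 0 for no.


Check if "adec" is a subsequence of "adeccbbeb"
Greedy scan:
  Position 0 ('a'): matches sub[0] = 'a'
  Position 1 ('d'): matches sub[1] = 'd'
  Position 2 ('e'): matches sub[2] = 'e'
  Position 3 ('c'): matches sub[3] = 'c'
  Position 4 ('c'): no match needed
  Position 5 ('b'): no match needed
  Position 6 ('b'): no match needed
  Position 7 ('e'): no match needed
  Position 8 ('b'): no match needed
All 4 characters matched => is a subsequence

1


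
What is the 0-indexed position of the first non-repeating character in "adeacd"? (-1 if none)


Input: adeacd
Character frequencies:
  'a': 2
  'c': 1
  'd': 2
  'e': 1
Scanning left to right for freq == 1:
  Position 0 ('a'): freq=2, skip
  Position 1 ('d'): freq=2, skip
  Position 2 ('e'): unique! => answer = 2

2


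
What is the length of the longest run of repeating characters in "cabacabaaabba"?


Input: "cabacabaaabba"
Scanning for longest run:
  Position 1 ('a'): new char, reset run to 1
  Position 2 ('b'): new char, reset run to 1
  Position 3 ('a'): new char, reset run to 1
  Position 4 ('c'): new char, reset run to 1
  Position 5 ('a'): new char, reset run to 1
  Position 6 ('b'): new char, reset run to 1
  Position 7 ('a'): new char, reset run to 1
  Position 8 ('a'): continues run of 'a', length=2
  Position 9 ('a'): continues run of 'a', length=3
  Position 10 ('b'): new char, reset run to 1
  Position 11 ('b'): continues run of 'b', length=2
  Position 12 ('a'): new char, reset run to 1
Longest run: 'a' with length 3

3


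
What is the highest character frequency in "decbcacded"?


Input: decbcacded
Character counts:
  'a': 1
  'b': 1
  'c': 3
  'd': 3
  'e': 2
Maximum frequency: 3

3


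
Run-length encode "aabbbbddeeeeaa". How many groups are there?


Input: aabbbbddeeeeaa
Scanning for consecutive runs:
  Group 1: 'a' x 2 (positions 0-1)
  Group 2: 'b' x 4 (positions 2-5)
  Group 3: 'd' x 2 (positions 6-7)
  Group 4: 'e' x 4 (positions 8-11)
  Group 5: 'a' x 2 (positions 12-13)
Total groups: 5

5


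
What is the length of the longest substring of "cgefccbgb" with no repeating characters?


Input: "cgefccbgb"
Sliding window (track last position of each char):
  Position 0 ('c'): window [0,0] length 1 -- new best
  Position 1 ('g'): window [0,1] length 2 -- new best
  Position 2 ('e'): window [0,2] length 3 -- new best
  Position 3 ('f'): window [0,3] length 4 -- new best
  Position 4 ('c'): repeat (last at 0), move window start to 1
  Position 4 ('c'): window [1,4] length 4
  Position 5 ('c'): repeat (last at 4), move window start to 5
  Position 5 ('c'): window [5,5] length 1
  Position 6 ('b'): window [5,6] length 2
  Position 7 ('g'): window [5,7] length 3
  Position 8 ('b'): repeat (last at 6), move window start to 7
  Position 8 ('b'): window [7,8] length 2
Longest substring with no repeats: "cgef" with length 4

4


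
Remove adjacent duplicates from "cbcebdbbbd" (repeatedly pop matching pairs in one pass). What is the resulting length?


Input: cbcebdbbbd
Stack-based adjacent duplicate removal:
  Read 'c': push. Stack: c
  Read 'b': push. Stack: cb
  Read 'c': push. Stack: cbc
  Read 'e': push. Stack: cbce
  Read 'b': push. Stack: cbceb
  Read 'd': push. Stack: cbcebd
  Read 'b': push. Stack: cbcebdb
  Read 'b': matches stack top 'b' => pop. Stack: cbcebd
  Read 'b': push. Stack: cbcebdb
  Read 'd': push. Stack: cbcebdbd
Final stack: "cbcebdbd" (length 8)

8


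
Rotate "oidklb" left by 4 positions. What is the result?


Input: "oidklb", rotate left by 4
First 4 characters: "oidk"
Remaining characters: "lb"
Concatenate remaining + first: "lb" + "oidk" = "lboidk"

lboidk


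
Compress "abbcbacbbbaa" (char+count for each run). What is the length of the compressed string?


Input: abbcbacbbbaa
Runs:
  'a' x 1 => "a1"
  'b' x 2 => "b2"
  'c' x 1 => "c1"
  'b' x 1 => "b1"
  'a' x 1 => "a1"
  'c' x 1 => "c1"
  'b' x 3 => "b3"
  'a' x 2 => "a2"
Compressed: "a1b2c1b1a1c1b3a2"
Compressed length: 16

16


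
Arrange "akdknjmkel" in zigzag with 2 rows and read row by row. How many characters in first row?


Zigzag "akdknjmkel" into 2 rows:
Placing characters:
  'a' => row 0
  'k' => row 1
  'd' => row 0
  'k' => row 1
  'n' => row 0
  'j' => row 1
  'm' => row 0
  'k' => row 1
  'e' => row 0
  'l' => row 1
Rows:
  Row 0: "adnme"
  Row 1: "kkjkl"
First row length: 5

5


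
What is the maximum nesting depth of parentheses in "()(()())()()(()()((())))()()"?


Input: "()(()())()()(()()((())))()()"
Tracking depth:
  Position 0 '(': depth becomes 1
  Position 1 ')': depth becomes 0
  Position 2 '(': depth becomes 1
  Position 3 '(': depth becomes 2
  Position 4 ')': depth becomes 1
  Position 5 '(': depth becomes 2
  Position 6 ')': depth becomes 1
  Position 7 ')': depth becomes 0
  Position 8 '(': depth becomes 1
  Position 9 ')': depth becomes 0
  Position 10 '(': depth becomes 1
  Position 11 ')': depth becomes 0
  Position 12 '(': depth becomes 1
  Position 13 '(': depth becomes 2
  Position 14 ')': depth becomes 1
  Position 15 '(': depth becomes 2
  Position 16 ')': depth becomes 1
  Position 17 '(': depth becomes 2
  Position 18 '(': depth becomes 3
  Position 19 '(': depth becomes 4
  Position 20 ')': depth becomes 3
  Position 21 ')': depth becomes 2
  Position 22 ')': depth becomes 1
  Position 23 ')': depth becomes 0
  Position 24 '(': depth becomes 1
  Position 25 ')': depth becomes 0
  Position 26 '(': depth becomes 1
  Position 27 ')': depth becomes 0
Maximum depth reached: 4

4


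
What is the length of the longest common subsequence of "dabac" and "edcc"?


LCS of "dabac" and "edcc"
DP table:
           e    d    c    c
      0    0    0    0    0
  d   0    0    1    1    1
  a   0    0    1    1    1
  b   0    0    1    1    1
  a   0    0    1    1    1
  c   0    0    1    2    2
LCS length = dp[5][4] = 2

2


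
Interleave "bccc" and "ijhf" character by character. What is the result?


Interleaving "bccc" and "ijhf":
  Position 0: 'b' from first, 'i' from second => "bi"
  Position 1: 'c' from first, 'j' from second => "cj"
  Position 2: 'c' from first, 'h' from second => "ch"
  Position 3: 'c' from first, 'f' from second => "cf"
Result: bicjchcf

bicjchcf


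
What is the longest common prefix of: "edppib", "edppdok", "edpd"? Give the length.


Words: edppib, edppdok, edpd
  Position 0: all 'e' => match
  Position 1: all 'd' => match
  Position 2: all 'p' => match
  Position 3: ('p', 'p', 'd') => mismatch, stop
LCP = "edp" (length 3)

3


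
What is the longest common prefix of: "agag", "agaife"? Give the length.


Words: agag, agaife
  Position 0: all 'a' => match
  Position 1: all 'g' => match
  Position 2: all 'a' => match
  Position 3: ('g', 'i') => mismatch, stop
LCP = "aga" (length 3)

3


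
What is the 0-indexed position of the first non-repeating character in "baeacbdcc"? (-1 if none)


Input: baeacbdcc
Character frequencies:
  'a': 2
  'b': 2
  'c': 3
  'd': 1
  'e': 1
Scanning left to right for freq == 1:
  Position 0 ('b'): freq=2, skip
  Position 1 ('a'): freq=2, skip
  Position 2 ('e'): unique! => answer = 2

2


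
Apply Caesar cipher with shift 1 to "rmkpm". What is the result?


Caesar cipher: shift "rmkpm" by 1
  'r' (pos 17) + 1 = pos 18 = 's'
  'm' (pos 12) + 1 = pos 13 = 'n'
  'k' (pos 10) + 1 = pos 11 = 'l'
  'p' (pos 15) + 1 = pos 16 = 'q'
  'm' (pos 12) + 1 = pos 13 = 'n'
Result: snlqn

snlqn


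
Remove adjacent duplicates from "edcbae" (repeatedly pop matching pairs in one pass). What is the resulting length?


Input: edcbae
Stack-based adjacent duplicate removal:
  Read 'e': push. Stack: e
  Read 'd': push. Stack: ed
  Read 'c': push. Stack: edc
  Read 'b': push. Stack: edcb
  Read 'a': push. Stack: edcba
  Read 'e': push. Stack: edcbae
Final stack: "edcbae" (length 6)

6


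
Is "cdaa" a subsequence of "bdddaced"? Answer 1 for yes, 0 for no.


Check if "cdaa" is a subsequence of "bdddaced"
Greedy scan:
  Position 0 ('b'): no match needed
  Position 1 ('d'): no match needed
  Position 2 ('d'): no match needed
  Position 3 ('d'): no match needed
  Position 4 ('a'): no match needed
  Position 5 ('c'): matches sub[0] = 'c'
  Position 6 ('e'): no match needed
  Position 7 ('d'): matches sub[1] = 'd'
Only matched 2/4 characters => not a subsequence

0


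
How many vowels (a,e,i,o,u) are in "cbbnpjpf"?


Input: cbbnpjpf
Checking each character:
  'c' at position 0: consonant
  'b' at position 1: consonant
  'b' at position 2: consonant
  'n' at position 3: consonant
  'p' at position 4: consonant
  'j' at position 5: consonant
  'p' at position 6: consonant
  'f' at position 7: consonant
Total vowels: 0

0
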